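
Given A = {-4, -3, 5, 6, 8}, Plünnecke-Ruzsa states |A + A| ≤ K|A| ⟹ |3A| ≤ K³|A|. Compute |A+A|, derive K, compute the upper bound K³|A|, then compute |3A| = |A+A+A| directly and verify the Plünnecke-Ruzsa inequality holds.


|A| = 5.
Step 1: Compute A + A by enumerating all 25 pairs.
A + A = {-8, -7, -6, 1, 2, 3, 4, 5, 10, 11, 12, 13, 14, 16}, so |A + A| = 14.
Step 2: Doubling constant K = |A + A|/|A| = 14/5 = 14/5 ≈ 2.8000.
Step 3: Plünnecke-Ruzsa gives |3A| ≤ K³·|A| = (2.8000)³ · 5 ≈ 109.7600.
Step 4: Compute 3A = A + A + A directly by enumerating all triples (a,b,c) ∈ A³; |3A| = 27.
Step 5: Check 27 ≤ 109.7600? Yes ✓.

K = 14/5, Plünnecke-Ruzsa bound K³|A| ≈ 109.7600, |3A| = 27, inequality holds.


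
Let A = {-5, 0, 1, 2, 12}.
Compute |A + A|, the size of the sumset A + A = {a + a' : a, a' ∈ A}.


A + A = {a + a' : a, a' ∈ A}; |A| = 5.
General bounds: 2|A| - 1 ≤ |A + A| ≤ |A|(|A|+1)/2, i.e. 9 ≤ |A + A| ≤ 15.
Lower bound 2|A|-1 is attained iff A is an arithmetic progression.
Enumerate sums a + a' for a ≤ a' (symmetric, so this suffices):
a = -5: -5+-5=-10, -5+0=-5, -5+1=-4, -5+2=-3, -5+12=7
a = 0: 0+0=0, 0+1=1, 0+2=2, 0+12=12
a = 1: 1+1=2, 1+2=3, 1+12=13
a = 2: 2+2=4, 2+12=14
a = 12: 12+12=24
Distinct sums: {-10, -5, -4, -3, 0, 1, 2, 3, 4, 7, 12, 13, 14, 24}
|A + A| = 14

|A + A| = 14


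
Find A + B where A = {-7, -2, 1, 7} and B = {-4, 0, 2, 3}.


A + B = {a + b : a ∈ A, b ∈ B}.
Enumerate all |A|·|B| = 4·4 = 16 pairs (a, b) and collect distinct sums.
a = -7: -7+-4=-11, -7+0=-7, -7+2=-5, -7+3=-4
a = -2: -2+-4=-6, -2+0=-2, -2+2=0, -2+3=1
a = 1: 1+-4=-3, 1+0=1, 1+2=3, 1+3=4
a = 7: 7+-4=3, 7+0=7, 7+2=9, 7+3=10
Collecting distinct sums: A + B = {-11, -7, -6, -5, -4, -3, -2, 0, 1, 3, 4, 7, 9, 10}
|A + B| = 14

A + B = {-11, -7, -6, -5, -4, -3, -2, 0, 1, 3, 4, 7, 9, 10}


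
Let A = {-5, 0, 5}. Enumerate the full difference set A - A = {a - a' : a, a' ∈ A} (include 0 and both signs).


A - A = {a - a' : a, a' ∈ A}.
Compute a - a' for each ordered pair (a, a'):
a = -5: -5--5=0, -5-0=-5, -5-5=-10
a = 0: 0--5=5, 0-0=0, 0-5=-5
a = 5: 5--5=10, 5-0=5, 5-5=0
Collecting distinct values (and noting 0 appears from a-a):
A - A = {-10, -5, 0, 5, 10}
|A - A| = 5

A - A = {-10, -5, 0, 5, 10}


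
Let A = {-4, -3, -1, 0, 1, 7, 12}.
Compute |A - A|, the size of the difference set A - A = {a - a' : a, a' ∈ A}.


A - A = {a - a' : a, a' ∈ A}; |A| = 7.
Bounds: 2|A|-1 ≤ |A - A| ≤ |A|² - |A| + 1, i.e. 13 ≤ |A - A| ≤ 43.
Note: 0 ∈ A - A always (from a - a). The set is symmetric: if d ∈ A - A then -d ∈ A - A.
Enumerate nonzero differences d = a - a' with a > a' (then include -d):
Positive differences: {1, 2, 3, 4, 5, 6, 7, 8, 10, 11, 12, 13, 15, 16}
Full difference set: {0} ∪ (positive diffs) ∪ (negative diffs).
|A - A| = 1 + 2·14 = 29 (matches direct enumeration: 29).

|A - A| = 29


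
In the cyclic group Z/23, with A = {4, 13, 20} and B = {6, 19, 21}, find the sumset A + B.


Work in Z/23Z: reduce every sum a + b modulo 23.
Enumerate all 9 pairs:
a = 4: 4+6=10, 4+19=0, 4+21=2
a = 13: 13+6=19, 13+19=9, 13+21=11
a = 20: 20+6=3, 20+19=16, 20+21=18
Distinct residues collected: {0, 2, 3, 9, 10, 11, 16, 18, 19}
|A + B| = 9 (out of 23 total residues).

A + B = {0, 2, 3, 9, 10, 11, 16, 18, 19}


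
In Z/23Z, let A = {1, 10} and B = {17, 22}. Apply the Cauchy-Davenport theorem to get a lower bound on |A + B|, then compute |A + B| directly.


Cauchy-Davenport: |A + B| ≥ min(p, |A| + |B| - 1) for A, B nonempty in Z/pZ.
|A| = 2, |B| = 2, p = 23.
CD lower bound = min(23, 2 + 2 - 1) = min(23, 3) = 3.
Compute A + B mod 23 directly:
a = 1: 1+17=18, 1+22=0
a = 10: 10+17=4, 10+22=9
A + B = {0, 4, 9, 18}, so |A + B| = 4.
Verify: 4 ≥ 3? Yes ✓.

CD lower bound = 3, actual |A + B| = 4.


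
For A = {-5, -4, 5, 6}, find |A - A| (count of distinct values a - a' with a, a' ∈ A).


A - A = {a - a' : a, a' ∈ A}; |A| = 4.
Bounds: 2|A|-1 ≤ |A - A| ≤ |A|² - |A| + 1, i.e. 7 ≤ |A - A| ≤ 13.
Note: 0 ∈ A - A always (from a - a). The set is symmetric: if d ∈ A - A then -d ∈ A - A.
Enumerate nonzero differences d = a - a' with a > a' (then include -d):
Positive differences: {1, 9, 10, 11}
Full difference set: {0} ∪ (positive diffs) ∪ (negative diffs).
|A - A| = 1 + 2·4 = 9 (matches direct enumeration: 9).

|A - A| = 9


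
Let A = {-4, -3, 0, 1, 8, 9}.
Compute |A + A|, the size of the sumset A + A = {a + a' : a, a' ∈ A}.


A + A = {a + a' : a, a' ∈ A}; |A| = 6.
General bounds: 2|A| - 1 ≤ |A + A| ≤ |A|(|A|+1)/2, i.e. 11 ≤ |A + A| ≤ 21.
Lower bound 2|A|-1 is attained iff A is an arithmetic progression.
Enumerate sums a + a' for a ≤ a' (symmetric, so this suffices):
a = -4: -4+-4=-8, -4+-3=-7, -4+0=-4, -4+1=-3, -4+8=4, -4+9=5
a = -3: -3+-3=-6, -3+0=-3, -3+1=-2, -3+8=5, -3+9=6
a = 0: 0+0=0, 0+1=1, 0+8=8, 0+9=9
a = 1: 1+1=2, 1+8=9, 1+9=10
a = 8: 8+8=16, 8+9=17
a = 9: 9+9=18
Distinct sums: {-8, -7, -6, -4, -3, -2, 0, 1, 2, 4, 5, 6, 8, 9, 10, 16, 17, 18}
|A + A| = 18

|A + A| = 18


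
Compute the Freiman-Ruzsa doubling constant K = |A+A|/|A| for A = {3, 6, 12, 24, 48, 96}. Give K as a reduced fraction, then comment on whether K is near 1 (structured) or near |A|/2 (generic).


|A| = 6.
Compute A + A by enumerating all 36 pairs.
A + A = {6, 9, 12, 15, 18, 24, 27, 30, 36, 48, 51, 54, 60, 72, 96, 99, 102, 108, 120, 144, 192}, so |A + A| = 21.
K = |A + A| / |A| = 21/6 = 7/2 ≈ 3.5000.
Reference: AP of size 6 gives K = 11/6 ≈ 1.8333; a fully generic set of size 6 gives K ≈ 3.5000.

|A| = 6, |A + A| = 21, K = 21/6 = 7/2.


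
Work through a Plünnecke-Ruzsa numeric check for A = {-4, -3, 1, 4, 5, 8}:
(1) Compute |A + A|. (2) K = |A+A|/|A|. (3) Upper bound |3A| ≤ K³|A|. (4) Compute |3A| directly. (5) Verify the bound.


|A| = 6.
Step 1: Compute A + A by enumerating all 36 pairs.
A + A = {-8, -7, -6, -3, -2, 0, 1, 2, 4, 5, 6, 8, 9, 10, 12, 13, 16}, so |A + A| = 17.
Step 2: Doubling constant K = |A + A|/|A| = 17/6 = 17/6 ≈ 2.8333.
Step 3: Plünnecke-Ruzsa gives |3A| ≤ K³·|A| = (2.8333)³ · 6 ≈ 136.4722.
Step 4: Compute 3A = A + A + A directly by enumerating all triples (a,b,c) ∈ A³; |3A| = 33.
Step 5: Check 33 ≤ 136.4722? Yes ✓.

K = 17/6, Plünnecke-Ruzsa bound K³|A| ≈ 136.4722, |3A| = 33, inequality holds.


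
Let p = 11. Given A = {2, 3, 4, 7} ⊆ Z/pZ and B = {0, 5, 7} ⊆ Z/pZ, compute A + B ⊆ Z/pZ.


Work in Z/11Z: reduce every sum a + b modulo 11.
Enumerate all 12 pairs:
a = 2: 2+0=2, 2+5=7, 2+7=9
a = 3: 3+0=3, 3+5=8, 3+7=10
a = 4: 4+0=4, 4+5=9, 4+7=0
a = 7: 7+0=7, 7+5=1, 7+7=3
Distinct residues collected: {0, 1, 2, 3, 4, 7, 8, 9, 10}
|A + B| = 9 (out of 11 total residues).

A + B = {0, 1, 2, 3, 4, 7, 8, 9, 10}


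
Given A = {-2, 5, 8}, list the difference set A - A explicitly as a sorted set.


A - A = {a - a' : a, a' ∈ A}.
Compute a - a' for each ordered pair (a, a'):
a = -2: -2--2=0, -2-5=-7, -2-8=-10
a = 5: 5--2=7, 5-5=0, 5-8=-3
a = 8: 8--2=10, 8-5=3, 8-8=0
Collecting distinct values (and noting 0 appears from a-a):
A - A = {-10, -7, -3, 0, 3, 7, 10}
|A - A| = 7

A - A = {-10, -7, -3, 0, 3, 7, 10}


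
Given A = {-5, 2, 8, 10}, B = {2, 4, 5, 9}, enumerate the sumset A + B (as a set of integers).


A + B = {a + b : a ∈ A, b ∈ B}.
Enumerate all |A|·|B| = 4·4 = 16 pairs (a, b) and collect distinct sums.
a = -5: -5+2=-3, -5+4=-1, -5+5=0, -5+9=4
a = 2: 2+2=4, 2+4=6, 2+5=7, 2+9=11
a = 8: 8+2=10, 8+4=12, 8+5=13, 8+9=17
a = 10: 10+2=12, 10+4=14, 10+5=15, 10+9=19
Collecting distinct sums: A + B = {-3, -1, 0, 4, 6, 7, 10, 11, 12, 13, 14, 15, 17, 19}
|A + B| = 14

A + B = {-3, -1, 0, 4, 6, 7, 10, 11, 12, 13, 14, 15, 17, 19}


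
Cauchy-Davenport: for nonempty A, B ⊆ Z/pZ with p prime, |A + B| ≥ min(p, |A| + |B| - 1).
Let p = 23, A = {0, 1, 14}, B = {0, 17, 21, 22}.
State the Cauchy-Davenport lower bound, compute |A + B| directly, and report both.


Cauchy-Davenport: |A + B| ≥ min(p, |A| + |B| - 1) for A, B nonempty in Z/pZ.
|A| = 3, |B| = 4, p = 23.
CD lower bound = min(23, 3 + 4 - 1) = min(23, 6) = 6.
Compute A + B mod 23 directly:
a = 0: 0+0=0, 0+17=17, 0+21=21, 0+22=22
a = 1: 1+0=1, 1+17=18, 1+21=22, 1+22=0
a = 14: 14+0=14, 14+17=8, 14+21=12, 14+22=13
A + B = {0, 1, 8, 12, 13, 14, 17, 18, 21, 22}, so |A + B| = 10.
Verify: 10 ≥ 6? Yes ✓.

CD lower bound = 6, actual |A + B| = 10.


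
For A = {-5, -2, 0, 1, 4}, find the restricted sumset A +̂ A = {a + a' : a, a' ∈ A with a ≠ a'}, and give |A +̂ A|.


Restricted sumset: A +̂ A = {a + a' : a ∈ A, a' ∈ A, a ≠ a'}.
Equivalently, take A + A and drop any sum 2a that is achievable ONLY as a + a for a ∈ A (i.e. sums representable only with equal summands).
Enumerate pairs (a, a') with a < a' (symmetric, so each unordered pair gives one sum; this covers all a ≠ a'):
  -5 + -2 = -7
  -5 + 0 = -5
  -5 + 1 = -4
  -5 + 4 = -1
  -2 + 0 = -2
  -2 + 1 = -1
  -2 + 4 = 2
  0 + 1 = 1
  0 + 4 = 4
  1 + 4 = 5
Collected distinct sums: {-7, -5, -4, -2, -1, 1, 2, 4, 5}
|A +̂ A| = 9
(Reference bound: |A +̂ A| ≥ 2|A| - 3 for |A| ≥ 2, with |A| = 5 giving ≥ 7.)

|A +̂ A| = 9


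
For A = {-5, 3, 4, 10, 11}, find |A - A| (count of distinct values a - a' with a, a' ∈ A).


A - A = {a - a' : a, a' ∈ A}; |A| = 5.
Bounds: 2|A|-1 ≤ |A - A| ≤ |A|² - |A| + 1, i.e. 9 ≤ |A - A| ≤ 21.
Note: 0 ∈ A - A always (from a - a). The set is symmetric: if d ∈ A - A then -d ∈ A - A.
Enumerate nonzero differences d = a - a' with a > a' (then include -d):
Positive differences: {1, 6, 7, 8, 9, 15, 16}
Full difference set: {0} ∪ (positive diffs) ∪ (negative diffs).
|A - A| = 1 + 2·7 = 15 (matches direct enumeration: 15).

|A - A| = 15


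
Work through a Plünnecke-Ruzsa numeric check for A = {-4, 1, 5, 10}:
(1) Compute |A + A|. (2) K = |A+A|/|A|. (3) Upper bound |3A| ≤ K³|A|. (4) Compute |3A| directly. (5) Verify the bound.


|A| = 4.
Step 1: Compute A + A by enumerating all 16 pairs.
A + A = {-8, -3, 1, 2, 6, 10, 11, 15, 20}, so |A + A| = 9.
Step 2: Doubling constant K = |A + A|/|A| = 9/4 = 9/4 ≈ 2.2500.
Step 3: Plünnecke-Ruzsa gives |3A| ≤ K³·|A| = (2.2500)³ · 4 ≈ 45.5625.
Step 4: Compute 3A = A + A + A directly by enumerating all triples (a,b,c) ∈ A³; |3A| = 16.
Step 5: Check 16 ≤ 45.5625? Yes ✓.

K = 9/4, Plünnecke-Ruzsa bound K³|A| ≈ 45.5625, |3A| = 16, inequality holds.


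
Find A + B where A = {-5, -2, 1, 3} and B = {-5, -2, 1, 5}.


A + B = {a + b : a ∈ A, b ∈ B}.
Enumerate all |A|·|B| = 4·4 = 16 pairs (a, b) and collect distinct sums.
a = -5: -5+-5=-10, -5+-2=-7, -5+1=-4, -5+5=0
a = -2: -2+-5=-7, -2+-2=-4, -2+1=-1, -2+5=3
a = 1: 1+-5=-4, 1+-2=-1, 1+1=2, 1+5=6
a = 3: 3+-5=-2, 3+-2=1, 3+1=4, 3+5=8
Collecting distinct sums: A + B = {-10, -7, -4, -2, -1, 0, 1, 2, 3, 4, 6, 8}
|A + B| = 12

A + B = {-10, -7, -4, -2, -1, 0, 1, 2, 3, 4, 6, 8}


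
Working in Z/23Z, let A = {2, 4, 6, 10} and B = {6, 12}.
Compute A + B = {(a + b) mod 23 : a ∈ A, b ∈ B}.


Work in Z/23Z: reduce every sum a + b modulo 23.
Enumerate all 8 pairs:
a = 2: 2+6=8, 2+12=14
a = 4: 4+6=10, 4+12=16
a = 6: 6+6=12, 6+12=18
a = 10: 10+6=16, 10+12=22
Distinct residues collected: {8, 10, 12, 14, 16, 18, 22}
|A + B| = 7 (out of 23 total residues).

A + B = {8, 10, 12, 14, 16, 18, 22}


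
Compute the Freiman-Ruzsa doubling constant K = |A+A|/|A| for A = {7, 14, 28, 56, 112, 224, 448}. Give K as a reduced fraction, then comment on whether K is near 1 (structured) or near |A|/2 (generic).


|A| = 7.
Compute A + A by enumerating all 49 pairs.
A + A = {14, 21, 28, 35, 42, 56, 63, 70, 84, 112, 119, 126, 140, 168, 224, 231, 238, 252, 280, 336, 448, 455, 462, 476, 504, 560, 672, 896}, so |A + A| = 28.
K = |A + A| / |A| = 28/7 = 4/1 ≈ 4.0000.
Reference: AP of size 7 gives K = 13/7 ≈ 1.8571; a fully generic set of size 7 gives K ≈ 4.0000.

|A| = 7, |A + A| = 28, K = 28/7 = 4/1.


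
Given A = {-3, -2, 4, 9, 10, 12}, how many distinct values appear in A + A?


A + A = {a + a' : a, a' ∈ A}; |A| = 6.
General bounds: 2|A| - 1 ≤ |A + A| ≤ |A|(|A|+1)/2, i.e. 11 ≤ |A + A| ≤ 21.
Lower bound 2|A|-1 is attained iff A is an arithmetic progression.
Enumerate sums a + a' for a ≤ a' (symmetric, so this suffices):
a = -3: -3+-3=-6, -3+-2=-5, -3+4=1, -3+9=6, -3+10=7, -3+12=9
a = -2: -2+-2=-4, -2+4=2, -2+9=7, -2+10=8, -2+12=10
a = 4: 4+4=8, 4+9=13, 4+10=14, 4+12=16
a = 9: 9+9=18, 9+10=19, 9+12=21
a = 10: 10+10=20, 10+12=22
a = 12: 12+12=24
Distinct sums: {-6, -5, -4, 1, 2, 6, 7, 8, 9, 10, 13, 14, 16, 18, 19, 20, 21, 22, 24}
|A + A| = 19

|A + A| = 19


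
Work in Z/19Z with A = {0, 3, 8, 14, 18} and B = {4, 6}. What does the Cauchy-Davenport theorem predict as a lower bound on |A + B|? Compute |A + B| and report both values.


Cauchy-Davenport: |A + B| ≥ min(p, |A| + |B| - 1) for A, B nonempty in Z/pZ.
|A| = 5, |B| = 2, p = 19.
CD lower bound = min(19, 5 + 2 - 1) = min(19, 6) = 6.
Compute A + B mod 19 directly:
a = 0: 0+4=4, 0+6=6
a = 3: 3+4=7, 3+6=9
a = 8: 8+4=12, 8+6=14
a = 14: 14+4=18, 14+6=1
a = 18: 18+4=3, 18+6=5
A + B = {1, 3, 4, 5, 6, 7, 9, 12, 14, 18}, so |A + B| = 10.
Verify: 10 ≥ 6? Yes ✓.

CD lower bound = 6, actual |A + B| = 10.


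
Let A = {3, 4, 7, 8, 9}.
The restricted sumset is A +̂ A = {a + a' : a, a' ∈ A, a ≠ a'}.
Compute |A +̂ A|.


Restricted sumset: A +̂ A = {a + a' : a ∈ A, a' ∈ A, a ≠ a'}.
Equivalently, take A + A and drop any sum 2a that is achievable ONLY as a + a for a ∈ A (i.e. sums representable only with equal summands).
Enumerate pairs (a, a') with a < a' (symmetric, so each unordered pair gives one sum; this covers all a ≠ a'):
  3 + 4 = 7
  3 + 7 = 10
  3 + 8 = 11
  3 + 9 = 12
  4 + 7 = 11
  4 + 8 = 12
  4 + 9 = 13
  7 + 8 = 15
  7 + 9 = 16
  8 + 9 = 17
Collected distinct sums: {7, 10, 11, 12, 13, 15, 16, 17}
|A +̂ A| = 8
(Reference bound: |A +̂ A| ≥ 2|A| - 3 for |A| ≥ 2, with |A| = 5 giving ≥ 7.)

|A +̂ A| = 8


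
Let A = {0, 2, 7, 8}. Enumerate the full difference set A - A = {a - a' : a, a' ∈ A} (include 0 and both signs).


A - A = {a - a' : a, a' ∈ A}.
Compute a - a' for each ordered pair (a, a'):
a = 0: 0-0=0, 0-2=-2, 0-7=-7, 0-8=-8
a = 2: 2-0=2, 2-2=0, 2-7=-5, 2-8=-6
a = 7: 7-0=7, 7-2=5, 7-7=0, 7-8=-1
a = 8: 8-0=8, 8-2=6, 8-7=1, 8-8=0
Collecting distinct values (and noting 0 appears from a-a):
A - A = {-8, -7, -6, -5, -2, -1, 0, 1, 2, 5, 6, 7, 8}
|A - A| = 13

A - A = {-8, -7, -6, -5, -2, -1, 0, 1, 2, 5, 6, 7, 8}


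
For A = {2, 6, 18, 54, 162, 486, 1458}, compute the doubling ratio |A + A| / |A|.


|A| = 7.
Compute A + A by enumerating all 49 pairs.
A + A = {4, 8, 12, 20, 24, 36, 56, 60, 72, 108, 164, 168, 180, 216, 324, 488, 492, 504, 540, 648, 972, 1460, 1464, 1476, 1512, 1620, 1944, 2916}, so |A + A| = 28.
K = |A + A| / |A| = 28/7 = 4/1 ≈ 4.0000.
Reference: AP of size 7 gives K = 13/7 ≈ 1.8571; a fully generic set of size 7 gives K ≈ 4.0000.

|A| = 7, |A + A| = 28, K = 28/7 = 4/1.


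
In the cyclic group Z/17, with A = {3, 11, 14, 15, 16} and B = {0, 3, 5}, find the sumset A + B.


Work in Z/17Z: reduce every sum a + b modulo 17.
Enumerate all 15 pairs:
a = 3: 3+0=3, 3+3=6, 3+5=8
a = 11: 11+0=11, 11+3=14, 11+5=16
a = 14: 14+0=14, 14+3=0, 14+5=2
a = 15: 15+0=15, 15+3=1, 15+5=3
a = 16: 16+0=16, 16+3=2, 16+5=4
Distinct residues collected: {0, 1, 2, 3, 4, 6, 8, 11, 14, 15, 16}
|A + B| = 11 (out of 17 total residues).

A + B = {0, 1, 2, 3, 4, 6, 8, 11, 14, 15, 16}


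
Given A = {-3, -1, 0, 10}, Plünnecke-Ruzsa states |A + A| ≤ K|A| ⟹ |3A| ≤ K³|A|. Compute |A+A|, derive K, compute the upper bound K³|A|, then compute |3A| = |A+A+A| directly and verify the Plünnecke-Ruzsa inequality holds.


|A| = 4.
Step 1: Compute A + A by enumerating all 16 pairs.
A + A = {-6, -4, -3, -2, -1, 0, 7, 9, 10, 20}, so |A + A| = 10.
Step 2: Doubling constant K = |A + A|/|A| = 10/4 = 10/4 ≈ 2.5000.
Step 3: Plünnecke-Ruzsa gives |3A| ≤ K³·|A| = (2.5000)³ · 4 ≈ 62.5000.
Step 4: Compute 3A = A + A + A directly by enumerating all triples (a,b,c) ∈ A³; |3A| = 19.
Step 5: Check 19 ≤ 62.5000? Yes ✓.

K = 10/4, Plünnecke-Ruzsa bound K³|A| ≈ 62.5000, |3A| = 19, inequality holds.


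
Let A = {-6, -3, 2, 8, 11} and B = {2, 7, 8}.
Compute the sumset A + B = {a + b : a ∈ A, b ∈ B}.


A + B = {a + b : a ∈ A, b ∈ B}.
Enumerate all |A|·|B| = 5·3 = 15 pairs (a, b) and collect distinct sums.
a = -6: -6+2=-4, -6+7=1, -6+8=2
a = -3: -3+2=-1, -3+7=4, -3+8=5
a = 2: 2+2=4, 2+7=9, 2+8=10
a = 8: 8+2=10, 8+7=15, 8+8=16
a = 11: 11+2=13, 11+7=18, 11+8=19
Collecting distinct sums: A + B = {-4, -1, 1, 2, 4, 5, 9, 10, 13, 15, 16, 18, 19}
|A + B| = 13

A + B = {-4, -1, 1, 2, 4, 5, 9, 10, 13, 15, 16, 18, 19}


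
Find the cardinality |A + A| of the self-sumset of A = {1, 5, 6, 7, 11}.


A + A = {a + a' : a, a' ∈ A}; |A| = 5.
General bounds: 2|A| - 1 ≤ |A + A| ≤ |A|(|A|+1)/2, i.e. 9 ≤ |A + A| ≤ 15.
Lower bound 2|A|-1 is attained iff A is an arithmetic progression.
Enumerate sums a + a' for a ≤ a' (symmetric, so this suffices):
a = 1: 1+1=2, 1+5=6, 1+6=7, 1+7=8, 1+11=12
a = 5: 5+5=10, 5+6=11, 5+7=12, 5+11=16
a = 6: 6+6=12, 6+7=13, 6+11=17
a = 7: 7+7=14, 7+11=18
a = 11: 11+11=22
Distinct sums: {2, 6, 7, 8, 10, 11, 12, 13, 14, 16, 17, 18, 22}
|A + A| = 13

|A + A| = 13


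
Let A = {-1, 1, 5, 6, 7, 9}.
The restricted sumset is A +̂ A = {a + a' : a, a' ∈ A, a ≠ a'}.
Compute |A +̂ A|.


Restricted sumset: A +̂ A = {a + a' : a ∈ A, a' ∈ A, a ≠ a'}.
Equivalently, take A + A and drop any sum 2a that is achievable ONLY as a + a for a ∈ A (i.e. sums representable only with equal summands).
Enumerate pairs (a, a') with a < a' (symmetric, so each unordered pair gives one sum; this covers all a ≠ a'):
  -1 + 1 = 0
  -1 + 5 = 4
  -1 + 6 = 5
  -1 + 7 = 6
  -1 + 9 = 8
  1 + 5 = 6
  1 + 6 = 7
  1 + 7 = 8
  1 + 9 = 10
  5 + 6 = 11
  5 + 7 = 12
  5 + 9 = 14
  6 + 7 = 13
  6 + 9 = 15
  7 + 9 = 16
Collected distinct sums: {0, 4, 5, 6, 7, 8, 10, 11, 12, 13, 14, 15, 16}
|A +̂ A| = 13
(Reference bound: |A +̂ A| ≥ 2|A| - 3 for |A| ≥ 2, with |A| = 6 giving ≥ 9.)

|A +̂ A| = 13


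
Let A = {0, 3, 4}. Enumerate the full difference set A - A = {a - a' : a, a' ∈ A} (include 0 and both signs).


A - A = {a - a' : a, a' ∈ A}.
Compute a - a' for each ordered pair (a, a'):
a = 0: 0-0=0, 0-3=-3, 0-4=-4
a = 3: 3-0=3, 3-3=0, 3-4=-1
a = 4: 4-0=4, 4-3=1, 4-4=0
Collecting distinct values (and noting 0 appears from a-a):
A - A = {-4, -3, -1, 0, 1, 3, 4}
|A - A| = 7

A - A = {-4, -3, -1, 0, 1, 3, 4}


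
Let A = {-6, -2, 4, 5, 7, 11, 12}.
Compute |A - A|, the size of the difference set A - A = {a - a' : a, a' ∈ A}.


A - A = {a - a' : a, a' ∈ A}; |A| = 7.
Bounds: 2|A|-1 ≤ |A - A| ≤ |A|² - |A| + 1, i.e. 13 ≤ |A - A| ≤ 43.
Note: 0 ∈ A - A always (from a - a). The set is symmetric: if d ∈ A - A then -d ∈ A - A.
Enumerate nonzero differences d = a - a' with a > a' (then include -d):
Positive differences: {1, 2, 3, 4, 5, 6, 7, 8, 9, 10, 11, 13, 14, 17, 18}
Full difference set: {0} ∪ (positive diffs) ∪ (negative diffs).
|A - A| = 1 + 2·15 = 31 (matches direct enumeration: 31).

|A - A| = 31


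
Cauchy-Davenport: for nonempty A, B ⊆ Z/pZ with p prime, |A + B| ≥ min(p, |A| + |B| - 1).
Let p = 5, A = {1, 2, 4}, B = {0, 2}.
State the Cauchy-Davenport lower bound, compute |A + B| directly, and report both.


Cauchy-Davenport: |A + B| ≥ min(p, |A| + |B| - 1) for A, B nonempty in Z/pZ.
|A| = 3, |B| = 2, p = 5.
CD lower bound = min(5, 3 + 2 - 1) = min(5, 4) = 4.
Compute A + B mod 5 directly:
a = 1: 1+0=1, 1+2=3
a = 2: 2+0=2, 2+2=4
a = 4: 4+0=4, 4+2=1
A + B = {1, 2, 3, 4}, so |A + B| = 4.
Verify: 4 ≥ 4? Yes ✓.

CD lower bound = 4, actual |A + B| = 4.


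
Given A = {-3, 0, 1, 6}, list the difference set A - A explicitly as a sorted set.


A - A = {a - a' : a, a' ∈ A}.
Compute a - a' for each ordered pair (a, a'):
a = -3: -3--3=0, -3-0=-3, -3-1=-4, -3-6=-9
a = 0: 0--3=3, 0-0=0, 0-1=-1, 0-6=-6
a = 1: 1--3=4, 1-0=1, 1-1=0, 1-6=-5
a = 6: 6--3=9, 6-0=6, 6-1=5, 6-6=0
Collecting distinct values (and noting 0 appears from a-a):
A - A = {-9, -6, -5, -4, -3, -1, 0, 1, 3, 4, 5, 6, 9}
|A - A| = 13

A - A = {-9, -6, -5, -4, -3, -1, 0, 1, 3, 4, 5, 6, 9}


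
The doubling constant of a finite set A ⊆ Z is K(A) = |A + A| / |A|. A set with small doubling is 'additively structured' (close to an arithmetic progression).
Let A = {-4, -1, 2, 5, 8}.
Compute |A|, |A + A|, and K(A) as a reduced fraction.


|A| = 5.
Compute A + A by enumerating all 25 pairs.
A + A = {-8, -5, -2, 1, 4, 7, 10, 13, 16}, so |A + A| = 9.
K = |A + A| / |A| = 9/5 (already in lowest terms) ≈ 1.8000.
Reference: AP of size 5 gives K = 9/5 ≈ 1.8000; a fully generic set of size 5 gives K ≈ 3.0000.

|A| = 5, |A + A| = 9, K = 9/5.


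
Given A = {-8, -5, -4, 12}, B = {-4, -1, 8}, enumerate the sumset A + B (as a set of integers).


A + B = {a + b : a ∈ A, b ∈ B}.
Enumerate all |A|·|B| = 4·3 = 12 pairs (a, b) and collect distinct sums.
a = -8: -8+-4=-12, -8+-1=-9, -8+8=0
a = -5: -5+-4=-9, -5+-1=-6, -5+8=3
a = -4: -4+-4=-8, -4+-1=-5, -4+8=4
a = 12: 12+-4=8, 12+-1=11, 12+8=20
Collecting distinct sums: A + B = {-12, -9, -8, -6, -5, 0, 3, 4, 8, 11, 20}
|A + B| = 11

A + B = {-12, -9, -8, -6, -5, 0, 3, 4, 8, 11, 20}


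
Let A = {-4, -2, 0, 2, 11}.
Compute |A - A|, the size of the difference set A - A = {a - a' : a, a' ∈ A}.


A - A = {a - a' : a, a' ∈ A}; |A| = 5.
Bounds: 2|A|-1 ≤ |A - A| ≤ |A|² - |A| + 1, i.e. 9 ≤ |A - A| ≤ 21.
Note: 0 ∈ A - A always (from a - a). The set is symmetric: if d ∈ A - A then -d ∈ A - A.
Enumerate nonzero differences d = a - a' with a > a' (then include -d):
Positive differences: {2, 4, 6, 9, 11, 13, 15}
Full difference set: {0} ∪ (positive diffs) ∪ (negative diffs).
|A - A| = 1 + 2·7 = 15 (matches direct enumeration: 15).

|A - A| = 15


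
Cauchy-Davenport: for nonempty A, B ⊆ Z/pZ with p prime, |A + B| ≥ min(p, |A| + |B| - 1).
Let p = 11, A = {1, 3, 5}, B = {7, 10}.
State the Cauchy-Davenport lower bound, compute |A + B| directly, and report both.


Cauchy-Davenport: |A + B| ≥ min(p, |A| + |B| - 1) for A, B nonempty in Z/pZ.
|A| = 3, |B| = 2, p = 11.
CD lower bound = min(11, 3 + 2 - 1) = min(11, 4) = 4.
Compute A + B mod 11 directly:
a = 1: 1+7=8, 1+10=0
a = 3: 3+7=10, 3+10=2
a = 5: 5+7=1, 5+10=4
A + B = {0, 1, 2, 4, 8, 10}, so |A + B| = 6.
Verify: 6 ≥ 4? Yes ✓.

CD lower bound = 4, actual |A + B| = 6.


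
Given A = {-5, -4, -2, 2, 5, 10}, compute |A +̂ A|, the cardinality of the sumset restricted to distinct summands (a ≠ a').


Restricted sumset: A +̂ A = {a + a' : a ∈ A, a' ∈ A, a ≠ a'}.
Equivalently, take A + A and drop any sum 2a that is achievable ONLY as a + a for a ∈ A (i.e. sums representable only with equal summands).
Enumerate pairs (a, a') with a < a' (symmetric, so each unordered pair gives one sum; this covers all a ≠ a'):
  -5 + -4 = -9
  -5 + -2 = -7
  -5 + 2 = -3
  -5 + 5 = 0
  -5 + 10 = 5
  -4 + -2 = -6
  -4 + 2 = -2
  -4 + 5 = 1
  -4 + 10 = 6
  -2 + 2 = 0
  -2 + 5 = 3
  -2 + 10 = 8
  2 + 5 = 7
  2 + 10 = 12
  5 + 10 = 15
Collected distinct sums: {-9, -7, -6, -3, -2, 0, 1, 3, 5, 6, 7, 8, 12, 15}
|A +̂ A| = 14
(Reference bound: |A +̂ A| ≥ 2|A| - 3 for |A| ≥ 2, with |A| = 6 giving ≥ 9.)

|A +̂ A| = 14


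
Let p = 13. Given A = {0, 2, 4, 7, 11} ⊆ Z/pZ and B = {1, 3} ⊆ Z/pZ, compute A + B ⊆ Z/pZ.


Work in Z/13Z: reduce every sum a + b modulo 13.
Enumerate all 10 pairs:
a = 0: 0+1=1, 0+3=3
a = 2: 2+1=3, 2+3=5
a = 4: 4+1=5, 4+3=7
a = 7: 7+1=8, 7+3=10
a = 11: 11+1=12, 11+3=1
Distinct residues collected: {1, 3, 5, 7, 8, 10, 12}
|A + B| = 7 (out of 13 total residues).

A + B = {1, 3, 5, 7, 8, 10, 12}


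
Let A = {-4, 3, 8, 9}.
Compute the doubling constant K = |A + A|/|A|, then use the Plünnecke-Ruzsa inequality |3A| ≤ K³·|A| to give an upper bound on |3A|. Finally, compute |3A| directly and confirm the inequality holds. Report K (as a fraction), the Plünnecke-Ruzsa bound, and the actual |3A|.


|A| = 4.
Step 1: Compute A + A by enumerating all 16 pairs.
A + A = {-8, -1, 4, 5, 6, 11, 12, 16, 17, 18}, so |A + A| = 10.
Step 2: Doubling constant K = |A + A|/|A| = 10/4 = 10/4 ≈ 2.5000.
Step 3: Plünnecke-Ruzsa gives |3A| ≤ K³·|A| = (2.5000)³ · 4 ≈ 62.5000.
Step 4: Compute 3A = A + A + A directly by enumerating all triples (a,b,c) ∈ A³; |3A| = 19.
Step 5: Check 19 ≤ 62.5000? Yes ✓.

K = 10/4, Plünnecke-Ruzsa bound K³|A| ≈ 62.5000, |3A| = 19, inequality holds.


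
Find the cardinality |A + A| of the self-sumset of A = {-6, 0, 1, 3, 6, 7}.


A + A = {a + a' : a, a' ∈ A}; |A| = 6.
General bounds: 2|A| - 1 ≤ |A + A| ≤ |A|(|A|+1)/2, i.e. 11 ≤ |A + A| ≤ 21.
Lower bound 2|A|-1 is attained iff A is an arithmetic progression.
Enumerate sums a + a' for a ≤ a' (symmetric, so this suffices):
a = -6: -6+-6=-12, -6+0=-6, -6+1=-5, -6+3=-3, -6+6=0, -6+7=1
a = 0: 0+0=0, 0+1=1, 0+3=3, 0+6=6, 0+7=7
a = 1: 1+1=2, 1+3=4, 1+6=7, 1+7=8
a = 3: 3+3=6, 3+6=9, 3+7=10
a = 6: 6+6=12, 6+7=13
a = 7: 7+7=14
Distinct sums: {-12, -6, -5, -3, 0, 1, 2, 3, 4, 6, 7, 8, 9, 10, 12, 13, 14}
|A + A| = 17

|A + A| = 17


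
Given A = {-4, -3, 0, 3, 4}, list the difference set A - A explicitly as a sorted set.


A - A = {a - a' : a, a' ∈ A}.
Compute a - a' for each ordered pair (a, a'):
a = -4: -4--4=0, -4--3=-1, -4-0=-4, -4-3=-7, -4-4=-8
a = -3: -3--4=1, -3--3=0, -3-0=-3, -3-3=-6, -3-4=-7
a = 0: 0--4=4, 0--3=3, 0-0=0, 0-3=-3, 0-4=-4
a = 3: 3--4=7, 3--3=6, 3-0=3, 3-3=0, 3-4=-1
a = 4: 4--4=8, 4--3=7, 4-0=4, 4-3=1, 4-4=0
Collecting distinct values (and noting 0 appears from a-a):
A - A = {-8, -7, -6, -4, -3, -1, 0, 1, 3, 4, 6, 7, 8}
|A - A| = 13

A - A = {-8, -7, -6, -4, -3, -1, 0, 1, 3, 4, 6, 7, 8}


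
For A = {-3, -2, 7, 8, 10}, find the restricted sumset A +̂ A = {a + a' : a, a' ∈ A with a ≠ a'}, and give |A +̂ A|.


Restricted sumset: A +̂ A = {a + a' : a ∈ A, a' ∈ A, a ≠ a'}.
Equivalently, take A + A and drop any sum 2a that is achievable ONLY as a + a for a ∈ A (i.e. sums representable only with equal summands).
Enumerate pairs (a, a') with a < a' (symmetric, so each unordered pair gives one sum; this covers all a ≠ a'):
  -3 + -2 = -5
  -3 + 7 = 4
  -3 + 8 = 5
  -3 + 10 = 7
  -2 + 7 = 5
  -2 + 8 = 6
  -2 + 10 = 8
  7 + 8 = 15
  7 + 10 = 17
  8 + 10 = 18
Collected distinct sums: {-5, 4, 5, 6, 7, 8, 15, 17, 18}
|A +̂ A| = 9
(Reference bound: |A +̂ A| ≥ 2|A| - 3 for |A| ≥ 2, with |A| = 5 giving ≥ 7.)

|A +̂ A| = 9


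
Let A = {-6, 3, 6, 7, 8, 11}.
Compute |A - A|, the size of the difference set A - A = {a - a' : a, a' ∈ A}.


A - A = {a - a' : a, a' ∈ A}; |A| = 6.
Bounds: 2|A|-1 ≤ |A - A| ≤ |A|² - |A| + 1, i.e. 11 ≤ |A - A| ≤ 31.
Note: 0 ∈ A - A always (from a - a). The set is symmetric: if d ∈ A - A then -d ∈ A - A.
Enumerate nonzero differences d = a - a' with a > a' (then include -d):
Positive differences: {1, 2, 3, 4, 5, 8, 9, 12, 13, 14, 17}
Full difference set: {0} ∪ (positive diffs) ∪ (negative diffs).
|A - A| = 1 + 2·11 = 23 (matches direct enumeration: 23).

|A - A| = 23


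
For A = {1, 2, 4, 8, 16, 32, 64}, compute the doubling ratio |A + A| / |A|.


|A| = 7.
Compute A + A by enumerating all 49 pairs.
A + A = {2, 3, 4, 5, 6, 8, 9, 10, 12, 16, 17, 18, 20, 24, 32, 33, 34, 36, 40, 48, 64, 65, 66, 68, 72, 80, 96, 128}, so |A + A| = 28.
K = |A + A| / |A| = 28/7 = 4/1 ≈ 4.0000.
Reference: AP of size 7 gives K = 13/7 ≈ 1.8571; a fully generic set of size 7 gives K ≈ 4.0000.

|A| = 7, |A + A| = 28, K = 28/7 = 4/1.


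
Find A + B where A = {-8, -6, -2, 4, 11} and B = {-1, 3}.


A + B = {a + b : a ∈ A, b ∈ B}.
Enumerate all |A|·|B| = 5·2 = 10 pairs (a, b) and collect distinct sums.
a = -8: -8+-1=-9, -8+3=-5
a = -6: -6+-1=-7, -6+3=-3
a = -2: -2+-1=-3, -2+3=1
a = 4: 4+-1=3, 4+3=7
a = 11: 11+-1=10, 11+3=14
Collecting distinct sums: A + B = {-9, -7, -5, -3, 1, 3, 7, 10, 14}
|A + B| = 9

A + B = {-9, -7, -5, -3, 1, 3, 7, 10, 14}


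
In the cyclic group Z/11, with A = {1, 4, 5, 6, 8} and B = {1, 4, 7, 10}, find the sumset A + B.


Work in Z/11Z: reduce every sum a + b modulo 11.
Enumerate all 20 pairs:
a = 1: 1+1=2, 1+4=5, 1+7=8, 1+10=0
a = 4: 4+1=5, 4+4=8, 4+7=0, 4+10=3
a = 5: 5+1=6, 5+4=9, 5+7=1, 5+10=4
a = 6: 6+1=7, 6+4=10, 6+7=2, 6+10=5
a = 8: 8+1=9, 8+4=1, 8+7=4, 8+10=7
Distinct residues collected: {0, 1, 2, 3, 4, 5, 6, 7, 8, 9, 10}
|A + B| = 11 (out of 11 total residues).

A + B = {0, 1, 2, 3, 4, 5, 6, 7, 8, 9, 10}


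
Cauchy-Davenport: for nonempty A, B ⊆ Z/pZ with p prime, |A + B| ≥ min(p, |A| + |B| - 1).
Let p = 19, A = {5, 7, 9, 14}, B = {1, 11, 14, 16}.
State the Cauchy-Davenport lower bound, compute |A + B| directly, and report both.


Cauchy-Davenport: |A + B| ≥ min(p, |A| + |B| - 1) for A, B nonempty in Z/pZ.
|A| = 4, |B| = 4, p = 19.
CD lower bound = min(19, 4 + 4 - 1) = min(19, 7) = 7.
Compute A + B mod 19 directly:
a = 5: 5+1=6, 5+11=16, 5+14=0, 5+16=2
a = 7: 7+1=8, 7+11=18, 7+14=2, 7+16=4
a = 9: 9+1=10, 9+11=1, 9+14=4, 9+16=6
a = 14: 14+1=15, 14+11=6, 14+14=9, 14+16=11
A + B = {0, 1, 2, 4, 6, 8, 9, 10, 11, 15, 16, 18}, so |A + B| = 12.
Verify: 12 ≥ 7? Yes ✓.

CD lower bound = 7, actual |A + B| = 12.


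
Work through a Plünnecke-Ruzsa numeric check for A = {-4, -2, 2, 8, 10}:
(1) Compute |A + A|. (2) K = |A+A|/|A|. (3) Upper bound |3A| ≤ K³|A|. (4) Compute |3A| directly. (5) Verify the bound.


|A| = 5.
Step 1: Compute A + A by enumerating all 25 pairs.
A + A = {-8, -6, -4, -2, 0, 4, 6, 8, 10, 12, 16, 18, 20}, so |A + A| = 13.
Step 2: Doubling constant K = |A + A|/|A| = 13/5 = 13/5 ≈ 2.6000.
Step 3: Plünnecke-Ruzsa gives |3A| ≤ K³·|A| = (2.6000)³ · 5 ≈ 87.8800.
Step 4: Compute 3A = A + A + A directly by enumerating all triples (a,b,c) ∈ A³; |3A| = 22.
Step 5: Check 22 ≤ 87.8800? Yes ✓.

K = 13/5, Plünnecke-Ruzsa bound K³|A| ≈ 87.8800, |3A| = 22, inequality holds.


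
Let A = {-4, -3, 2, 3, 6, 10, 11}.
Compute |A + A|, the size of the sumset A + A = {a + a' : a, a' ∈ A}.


A + A = {a + a' : a, a' ∈ A}; |A| = 7.
General bounds: 2|A| - 1 ≤ |A + A| ≤ |A|(|A|+1)/2, i.e. 13 ≤ |A + A| ≤ 28.
Lower bound 2|A|-1 is attained iff A is an arithmetic progression.
Enumerate sums a + a' for a ≤ a' (symmetric, so this suffices):
a = -4: -4+-4=-8, -4+-3=-7, -4+2=-2, -4+3=-1, -4+6=2, -4+10=6, -4+11=7
a = -3: -3+-3=-6, -3+2=-1, -3+3=0, -3+6=3, -3+10=7, -3+11=8
a = 2: 2+2=4, 2+3=5, 2+6=8, 2+10=12, 2+11=13
a = 3: 3+3=6, 3+6=9, 3+10=13, 3+11=14
a = 6: 6+6=12, 6+10=16, 6+11=17
a = 10: 10+10=20, 10+11=21
a = 11: 11+11=22
Distinct sums: {-8, -7, -6, -2, -1, 0, 2, 3, 4, 5, 6, 7, 8, 9, 12, 13, 14, 16, 17, 20, 21, 22}
|A + A| = 22

|A + A| = 22


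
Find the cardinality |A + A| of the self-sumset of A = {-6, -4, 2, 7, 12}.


A + A = {a + a' : a, a' ∈ A}; |A| = 5.
General bounds: 2|A| - 1 ≤ |A + A| ≤ |A|(|A|+1)/2, i.e. 9 ≤ |A + A| ≤ 15.
Lower bound 2|A|-1 is attained iff A is an arithmetic progression.
Enumerate sums a + a' for a ≤ a' (symmetric, so this suffices):
a = -6: -6+-6=-12, -6+-4=-10, -6+2=-4, -6+7=1, -6+12=6
a = -4: -4+-4=-8, -4+2=-2, -4+7=3, -4+12=8
a = 2: 2+2=4, 2+7=9, 2+12=14
a = 7: 7+7=14, 7+12=19
a = 12: 12+12=24
Distinct sums: {-12, -10, -8, -4, -2, 1, 3, 4, 6, 8, 9, 14, 19, 24}
|A + A| = 14

|A + A| = 14


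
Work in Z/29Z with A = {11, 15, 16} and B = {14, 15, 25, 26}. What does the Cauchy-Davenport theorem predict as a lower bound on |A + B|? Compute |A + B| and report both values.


Cauchy-Davenport: |A + B| ≥ min(p, |A| + |B| - 1) for A, B nonempty in Z/pZ.
|A| = 3, |B| = 4, p = 29.
CD lower bound = min(29, 3 + 4 - 1) = min(29, 6) = 6.
Compute A + B mod 29 directly:
a = 11: 11+14=25, 11+15=26, 11+25=7, 11+26=8
a = 15: 15+14=0, 15+15=1, 15+25=11, 15+26=12
a = 16: 16+14=1, 16+15=2, 16+25=12, 16+26=13
A + B = {0, 1, 2, 7, 8, 11, 12, 13, 25, 26}, so |A + B| = 10.
Verify: 10 ≥ 6? Yes ✓.

CD lower bound = 6, actual |A + B| = 10.


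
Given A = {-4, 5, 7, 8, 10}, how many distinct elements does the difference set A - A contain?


A - A = {a - a' : a, a' ∈ A}; |A| = 5.
Bounds: 2|A|-1 ≤ |A - A| ≤ |A|² - |A| + 1, i.e. 9 ≤ |A - A| ≤ 21.
Note: 0 ∈ A - A always (from a - a). The set is symmetric: if d ∈ A - A then -d ∈ A - A.
Enumerate nonzero differences d = a - a' with a > a' (then include -d):
Positive differences: {1, 2, 3, 5, 9, 11, 12, 14}
Full difference set: {0} ∪ (positive diffs) ∪ (negative diffs).
|A - A| = 1 + 2·8 = 17 (matches direct enumeration: 17).

|A - A| = 17


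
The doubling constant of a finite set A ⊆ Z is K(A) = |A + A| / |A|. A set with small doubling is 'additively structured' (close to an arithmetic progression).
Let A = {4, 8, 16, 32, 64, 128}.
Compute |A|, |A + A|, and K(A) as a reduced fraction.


|A| = 6.
Compute A + A by enumerating all 36 pairs.
A + A = {8, 12, 16, 20, 24, 32, 36, 40, 48, 64, 68, 72, 80, 96, 128, 132, 136, 144, 160, 192, 256}, so |A + A| = 21.
K = |A + A| / |A| = 21/6 = 7/2 ≈ 3.5000.
Reference: AP of size 6 gives K = 11/6 ≈ 1.8333; a fully generic set of size 6 gives K ≈ 3.5000.

|A| = 6, |A + A| = 21, K = 21/6 = 7/2.


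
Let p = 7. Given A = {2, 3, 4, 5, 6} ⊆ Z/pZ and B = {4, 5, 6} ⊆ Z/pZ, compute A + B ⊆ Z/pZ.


Work in Z/7Z: reduce every sum a + b modulo 7.
Enumerate all 15 pairs:
a = 2: 2+4=6, 2+5=0, 2+6=1
a = 3: 3+4=0, 3+5=1, 3+6=2
a = 4: 4+4=1, 4+5=2, 4+6=3
a = 5: 5+4=2, 5+5=3, 5+6=4
a = 6: 6+4=3, 6+5=4, 6+6=5
Distinct residues collected: {0, 1, 2, 3, 4, 5, 6}
|A + B| = 7 (out of 7 total residues).

A + B = {0, 1, 2, 3, 4, 5, 6}


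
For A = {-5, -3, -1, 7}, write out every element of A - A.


A - A = {a - a' : a, a' ∈ A}.
Compute a - a' for each ordered pair (a, a'):
a = -5: -5--5=0, -5--3=-2, -5--1=-4, -5-7=-12
a = -3: -3--5=2, -3--3=0, -3--1=-2, -3-7=-10
a = -1: -1--5=4, -1--3=2, -1--1=0, -1-7=-8
a = 7: 7--5=12, 7--3=10, 7--1=8, 7-7=0
Collecting distinct values (and noting 0 appears from a-a):
A - A = {-12, -10, -8, -4, -2, 0, 2, 4, 8, 10, 12}
|A - A| = 11

A - A = {-12, -10, -8, -4, -2, 0, 2, 4, 8, 10, 12}


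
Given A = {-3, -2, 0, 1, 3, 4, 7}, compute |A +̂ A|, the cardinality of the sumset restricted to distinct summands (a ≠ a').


Restricted sumset: A +̂ A = {a + a' : a ∈ A, a' ∈ A, a ≠ a'}.
Equivalently, take A + A and drop any sum 2a that is achievable ONLY as a + a for a ∈ A (i.e. sums representable only with equal summands).
Enumerate pairs (a, a') with a < a' (symmetric, so each unordered pair gives one sum; this covers all a ≠ a'):
  -3 + -2 = -5
  -3 + 0 = -3
  -3 + 1 = -2
  -3 + 3 = 0
  -3 + 4 = 1
  -3 + 7 = 4
  -2 + 0 = -2
  -2 + 1 = -1
  -2 + 3 = 1
  -2 + 4 = 2
  -2 + 7 = 5
  0 + 1 = 1
  0 + 3 = 3
  0 + 4 = 4
  0 + 7 = 7
  1 + 3 = 4
  1 + 4 = 5
  1 + 7 = 8
  3 + 4 = 7
  3 + 7 = 10
  4 + 7 = 11
Collected distinct sums: {-5, -3, -2, -1, 0, 1, 2, 3, 4, 5, 7, 8, 10, 11}
|A +̂ A| = 14
(Reference bound: |A +̂ A| ≥ 2|A| - 3 for |A| ≥ 2, with |A| = 7 giving ≥ 11.)

|A +̂ A| = 14


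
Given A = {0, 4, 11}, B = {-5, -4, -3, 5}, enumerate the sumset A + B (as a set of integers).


A + B = {a + b : a ∈ A, b ∈ B}.
Enumerate all |A|·|B| = 3·4 = 12 pairs (a, b) and collect distinct sums.
a = 0: 0+-5=-5, 0+-4=-4, 0+-3=-3, 0+5=5
a = 4: 4+-5=-1, 4+-4=0, 4+-3=1, 4+5=9
a = 11: 11+-5=6, 11+-4=7, 11+-3=8, 11+5=16
Collecting distinct sums: A + B = {-5, -4, -3, -1, 0, 1, 5, 6, 7, 8, 9, 16}
|A + B| = 12

A + B = {-5, -4, -3, -1, 0, 1, 5, 6, 7, 8, 9, 16}


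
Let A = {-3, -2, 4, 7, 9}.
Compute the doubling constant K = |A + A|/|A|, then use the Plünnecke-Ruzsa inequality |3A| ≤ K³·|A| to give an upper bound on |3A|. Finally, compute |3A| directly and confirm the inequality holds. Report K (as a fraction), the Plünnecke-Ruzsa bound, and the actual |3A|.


|A| = 5.
Step 1: Compute A + A by enumerating all 25 pairs.
A + A = {-6, -5, -4, 1, 2, 4, 5, 6, 7, 8, 11, 13, 14, 16, 18}, so |A + A| = 15.
Step 2: Doubling constant K = |A + A|/|A| = 15/5 = 15/5 ≈ 3.0000.
Step 3: Plünnecke-Ruzsa gives |3A| ≤ K³·|A| = (3.0000)³ · 5 ≈ 135.0000.
Step 4: Compute 3A = A + A + A directly by enumerating all triples (a,b,c) ∈ A³; |3A| = 30.
Step 5: Check 30 ≤ 135.0000? Yes ✓.

K = 15/5, Plünnecke-Ruzsa bound K³|A| ≈ 135.0000, |3A| = 30, inequality holds.


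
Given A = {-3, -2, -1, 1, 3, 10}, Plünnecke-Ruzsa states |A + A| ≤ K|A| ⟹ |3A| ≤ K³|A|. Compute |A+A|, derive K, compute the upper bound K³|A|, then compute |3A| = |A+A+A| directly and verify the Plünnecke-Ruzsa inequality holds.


|A| = 6.
Step 1: Compute A + A by enumerating all 36 pairs.
A + A = {-6, -5, -4, -3, -2, -1, 0, 1, 2, 4, 6, 7, 8, 9, 11, 13, 20}, so |A + A| = 17.
Step 2: Doubling constant K = |A + A|/|A| = 17/6 = 17/6 ≈ 2.8333.
Step 3: Plünnecke-Ruzsa gives |3A| ≤ K³·|A| = (2.8333)³ · 6 ≈ 136.4722.
Step 4: Compute 3A = A + A + A directly by enumerating all triples (a,b,c) ∈ A³; |3A| = 30.
Step 5: Check 30 ≤ 136.4722? Yes ✓.

K = 17/6, Plünnecke-Ruzsa bound K³|A| ≈ 136.4722, |3A| = 30, inequality holds.


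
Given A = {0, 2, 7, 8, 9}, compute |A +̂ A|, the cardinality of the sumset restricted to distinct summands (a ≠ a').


Restricted sumset: A +̂ A = {a + a' : a ∈ A, a' ∈ A, a ≠ a'}.
Equivalently, take A + A and drop any sum 2a that is achievable ONLY as a + a for a ∈ A (i.e. sums representable only with equal summands).
Enumerate pairs (a, a') with a < a' (symmetric, so each unordered pair gives one sum; this covers all a ≠ a'):
  0 + 2 = 2
  0 + 7 = 7
  0 + 8 = 8
  0 + 9 = 9
  2 + 7 = 9
  2 + 8 = 10
  2 + 9 = 11
  7 + 8 = 15
  7 + 9 = 16
  8 + 9 = 17
Collected distinct sums: {2, 7, 8, 9, 10, 11, 15, 16, 17}
|A +̂ A| = 9
(Reference bound: |A +̂ A| ≥ 2|A| - 3 for |A| ≥ 2, with |A| = 5 giving ≥ 7.)

|A +̂ A| = 9


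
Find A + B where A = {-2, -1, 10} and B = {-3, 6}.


A + B = {a + b : a ∈ A, b ∈ B}.
Enumerate all |A|·|B| = 3·2 = 6 pairs (a, b) and collect distinct sums.
a = -2: -2+-3=-5, -2+6=4
a = -1: -1+-3=-4, -1+6=5
a = 10: 10+-3=7, 10+6=16
Collecting distinct sums: A + B = {-5, -4, 4, 5, 7, 16}
|A + B| = 6

A + B = {-5, -4, 4, 5, 7, 16}


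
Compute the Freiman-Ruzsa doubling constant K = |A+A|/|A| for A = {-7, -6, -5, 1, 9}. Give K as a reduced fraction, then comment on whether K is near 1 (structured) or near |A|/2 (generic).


|A| = 5.
Compute A + A by enumerating all 25 pairs.
A + A = {-14, -13, -12, -11, -10, -6, -5, -4, 2, 3, 4, 10, 18}, so |A + A| = 13.
K = |A + A| / |A| = 13/5 (already in lowest terms) ≈ 2.6000.
Reference: AP of size 5 gives K = 9/5 ≈ 1.8000; a fully generic set of size 5 gives K ≈ 3.0000.

|A| = 5, |A + A| = 13, K = 13/5.


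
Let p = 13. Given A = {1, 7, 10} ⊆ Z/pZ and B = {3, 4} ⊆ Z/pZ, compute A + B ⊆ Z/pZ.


Work in Z/13Z: reduce every sum a + b modulo 13.
Enumerate all 6 pairs:
a = 1: 1+3=4, 1+4=5
a = 7: 7+3=10, 7+4=11
a = 10: 10+3=0, 10+4=1
Distinct residues collected: {0, 1, 4, 5, 10, 11}
|A + B| = 6 (out of 13 total residues).

A + B = {0, 1, 4, 5, 10, 11}


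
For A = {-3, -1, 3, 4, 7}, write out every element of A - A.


A - A = {a - a' : a, a' ∈ A}.
Compute a - a' for each ordered pair (a, a'):
a = -3: -3--3=0, -3--1=-2, -3-3=-6, -3-4=-7, -3-7=-10
a = -1: -1--3=2, -1--1=0, -1-3=-4, -1-4=-5, -1-7=-8
a = 3: 3--3=6, 3--1=4, 3-3=0, 3-4=-1, 3-7=-4
a = 4: 4--3=7, 4--1=5, 4-3=1, 4-4=0, 4-7=-3
a = 7: 7--3=10, 7--1=8, 7-3=4, 7-4=3, 7-7=0
Collecting distinct values (and noting 0 appears from a-a):
A - A = {-10, -8, -7, -6, -5, -4, -3, -2, -1, 0, 1, 2, 3, 4, 5, 6, 7, 8, 10}
|A - A| = 19

A - A = {-10, -8, -7, -6, -5, -4, -3, -2, -1, 0, 1, 2, 3, 4, 5, 6, 7, 8, 10}


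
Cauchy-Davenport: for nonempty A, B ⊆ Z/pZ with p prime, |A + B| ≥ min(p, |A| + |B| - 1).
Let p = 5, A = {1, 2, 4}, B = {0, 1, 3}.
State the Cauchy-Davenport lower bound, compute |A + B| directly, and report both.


Cauchy-Davenport: |A + B| ≥ min(p, |A| + |B| - 1) for A, B nonempty in Z/pZ.
|A| = 3, |B| = 3, p = 5.
CD lower bound = min(5, 3 + 3 - 1) = min(5, 5) = 5.
Compute A + B mod 5 directly:
a = 1: 1+0=1, 1+1=2, 1+3=4
a = 2: 2+0=2, 2+1=3, 2+3=0
a = 4: 4+0=4, 4+1=0, 4+3=2
A + B = {0, 1, 2, 3, 4}, so |A + B| = 5.
Verify: 5 ≥ 5? Yes ✓.

CD lower bound = 5, actual |A + B| = 5.
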